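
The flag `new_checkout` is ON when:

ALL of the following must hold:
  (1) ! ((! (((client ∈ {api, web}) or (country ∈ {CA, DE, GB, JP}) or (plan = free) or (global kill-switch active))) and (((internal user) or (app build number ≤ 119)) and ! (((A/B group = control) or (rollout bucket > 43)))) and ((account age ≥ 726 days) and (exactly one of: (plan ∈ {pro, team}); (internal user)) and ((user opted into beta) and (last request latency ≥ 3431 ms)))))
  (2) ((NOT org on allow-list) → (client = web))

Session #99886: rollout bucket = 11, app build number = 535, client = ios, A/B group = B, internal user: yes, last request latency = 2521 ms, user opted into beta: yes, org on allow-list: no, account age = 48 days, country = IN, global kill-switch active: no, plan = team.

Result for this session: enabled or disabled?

Atomic conditions:
  client ∈ {api, web}: ios is not in the set → false
  country ∈ {CA, DE, GB, JP}: IN is not in the set → false
  plan = free: team == free is false
  global kill-switch active: no → false
  internal user: yes → true
  app build number ≤ 119: 535 ≤ 119 is false
  A/B group = control: B == control is false
  rollout bucket > 43: 11 > 43 is false
  account age ≥ 726 days: 48 ≥ 726 is false
  plan ∈ {pro, team}: team is in the set → true
  user opted into beta: yes → true
  last request latency ≥ 3431 ms: 2521 ≥ 3431 is false
  NOT org on allow-list: no → true
  client = web: ios == web is false
Combine:
[1.1.1.1] false OR false OR false OR false = false
[1.1.1] NOT false = true
[1.1.2.1] true OR false = true
[1.1.2.2.1] false OR false = false
[1.1.2.2] NOT false = true
[1.1.2] true AND true = true
[1.1.3.2] exactly-one(true, true) = false
[1.1.3.3] true AND false = false
[1.1.3] false AND false AND false = false
[1.1] true AND true AND false = false
[1] NOT false = true
[2] true → false = false
[root] true AND false = false
Overall: false → disabled

Disabled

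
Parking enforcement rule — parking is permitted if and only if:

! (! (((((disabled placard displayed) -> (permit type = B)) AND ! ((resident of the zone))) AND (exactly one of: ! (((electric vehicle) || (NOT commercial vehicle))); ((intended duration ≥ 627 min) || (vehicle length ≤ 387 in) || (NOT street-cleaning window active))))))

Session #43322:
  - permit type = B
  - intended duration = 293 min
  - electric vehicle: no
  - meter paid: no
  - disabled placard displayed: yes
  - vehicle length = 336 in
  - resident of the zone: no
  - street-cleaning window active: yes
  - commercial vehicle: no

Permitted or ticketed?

Permitted

Atomic conditions:
  disabled placard displayed: yes → true
  permit type = B: B == B is true
  resident of the zone: no → false
  electric vehicle: no → false
  NOT commercial vehicle: no → true
  intended duration ≥ 627 min: 293 ≥ 627 is false
  vehicle length ≤ 387 in: 336 ≤ 387 is true
  NOT street-cleaning window active: yes → false
Combine:
[1.1.1.1] true → true = true
[1.1.1.2] NOT false = true
[1.1.1] true AND true = true
[1.1.2.1.1] false OR true = true
[1.1.2.1] NOT true = false
[1.1.2.2] false OR true OR false = true
[1.1.2] exactly-one(false, true) = true
[1.1] true AND true = true
[1] NOT true = false
[root] NOT false = true
Overall: true → permitted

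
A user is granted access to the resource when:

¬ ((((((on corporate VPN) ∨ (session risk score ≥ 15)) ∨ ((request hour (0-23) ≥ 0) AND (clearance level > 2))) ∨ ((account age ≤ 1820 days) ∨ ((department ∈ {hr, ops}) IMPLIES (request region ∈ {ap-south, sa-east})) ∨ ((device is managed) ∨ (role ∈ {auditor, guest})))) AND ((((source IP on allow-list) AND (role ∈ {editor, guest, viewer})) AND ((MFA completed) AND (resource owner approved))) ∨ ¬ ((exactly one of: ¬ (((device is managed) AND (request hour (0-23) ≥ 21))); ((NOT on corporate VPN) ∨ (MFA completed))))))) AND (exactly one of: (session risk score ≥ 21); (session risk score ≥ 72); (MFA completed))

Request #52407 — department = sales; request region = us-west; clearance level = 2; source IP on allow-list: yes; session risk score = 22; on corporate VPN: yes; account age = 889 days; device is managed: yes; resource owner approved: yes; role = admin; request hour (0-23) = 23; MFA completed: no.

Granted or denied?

Atomic conditions:
  on corporate VPN: yes → true
  session risk score ≥ 15: 22 ≥ 15 is true
  request hour (0-23) ≥ 0: 23 ≥ 0 is true
  clearance level > 2: 2 > 2 is false
  account age ≤ 1820 days: 889 ≤ 1820 is true
  department ∈ {hr, ops}: sales is not in the set → false
  request region ∈ {ap-south, sa-east}: us-west is not in the set → false
  device is managed: yes → true
  role ∈ {auditor, guest}: admin is not in the set → false
  source IP on allow-list: yes → true
  role ∈ {editor, guest, viewer}: admin is not in the set → false
  MFA completed: no → false
  resource owner approved: yes → true
  request hour (0-23) ≥ 21: 23 ≥ 21 is true
  NOT on corporate VPN: yes → false
  session risk score ≥ 21: 22 ≥ 21 is true
  session risk score ≥ 72: 22 ≥ 72 is false
Combine:
[1.1.1.1.1] true OR true = true
[1.1.1.1.2] true AND false = false
[1.1.1.1] true OR false = true
[1.1.1.2.2] false → false (antecedent false ⇒ implication holds) = true
[1.1.1.2.3] true OR false = true
[1.1.1.2] true OR true OR true = true
[1.1.1] true OR true = true
[1.1.2.1.1] true AND false = false
[1.1.2.1.2] false AND true = false
[1.1.2.1] false AND false = false
[1.1.2.2.1.1.1] true AND true = true
[1.1.2.2.1.1] NOT true = false
[1.1.2.2.1.2] false OR false = false
[1.1.2.2.1] exactly-one(false, false) = false
[1.1.2.2] NOT false = true
[1.1.2] false OR true = true
[1.1] true AND true = true
[1] NOT true = false
[2] exactly-one(true, false, false) = true
[root] false AND true = false
Overall: false → denied

Denied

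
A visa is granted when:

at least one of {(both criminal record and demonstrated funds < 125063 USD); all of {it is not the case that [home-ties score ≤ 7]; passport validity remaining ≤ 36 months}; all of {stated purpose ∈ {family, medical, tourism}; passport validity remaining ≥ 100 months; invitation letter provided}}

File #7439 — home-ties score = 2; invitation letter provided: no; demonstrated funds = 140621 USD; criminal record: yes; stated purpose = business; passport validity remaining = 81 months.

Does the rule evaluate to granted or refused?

Atomic conditions:
  criminal record: yes → true
  demonstrated funds < 125063 USD: 140621 < 125063 is false
  home-ties score ≤ 7: 2 ≤ 7 is true
  passport validity remaining ≤ 36 months: 81 ≤ 36 is false
  stated purpose ∈ {family, medical, tourism}: business is not in the set → false
  passport validity remaining ≥ 100 months: 81 ≥ 100 is false
  invitation letter provided: no → false
Combine:
[1] true AND false = false
[2.1] NOT true = false
[2] false AND false = false
[3] false AND false AND false = false
[root] false OR false OR false = false
Overall: false → refused

Refused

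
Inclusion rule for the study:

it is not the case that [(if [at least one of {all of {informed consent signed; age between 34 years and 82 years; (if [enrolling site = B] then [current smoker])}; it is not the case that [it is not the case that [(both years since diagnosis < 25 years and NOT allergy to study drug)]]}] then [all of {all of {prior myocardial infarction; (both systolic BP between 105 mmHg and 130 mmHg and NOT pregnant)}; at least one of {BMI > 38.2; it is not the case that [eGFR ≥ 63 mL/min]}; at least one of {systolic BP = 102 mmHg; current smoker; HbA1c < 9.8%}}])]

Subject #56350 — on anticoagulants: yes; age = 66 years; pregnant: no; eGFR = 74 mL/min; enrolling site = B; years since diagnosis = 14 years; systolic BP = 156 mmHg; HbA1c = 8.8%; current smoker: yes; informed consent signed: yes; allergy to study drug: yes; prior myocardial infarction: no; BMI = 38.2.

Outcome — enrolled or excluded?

Atomic conditions:
  informed consent signed: yes → true
  age between 34 years and 82 years: 66 in [34, 82] is true
  enrolling site = B: B == B is true
  current smoker: yes → true
  years since diagnosis < 25 years: 14 < 25 is true
  NOT allergy to study drug: yes → false
  prior myocardial infarction: no → false
  systolic BP between 105 mmHg and 130 mmHg: 156 in [105, 130] is false
  NOT pregnant: no → true
  BMI > 38.2: 38.2 > 38.2 is false
  eGFR ≥ 63 mL/min: 74 ≥ 63 is true
  systolic BP = 102 mmHg: 156 == 102 is false
  HbA1c < 9.8%: 8.8 < 9.8 is true
Combine:
[1.1.1.3] true → true = true
[1.1.1] true AND true AND true = true
[1.1.2.1.1] true AND false = false
[1.1.2.1] NOT false = true
[1.1.2] NOT true = false
[1.1] true OR false = true
[1.2.1.2] false AND true = false
[1.2.1] false AND false = false
[1.2.2.2] NOT true = false
[1.2.2] false OR false = false
[1.2.3] false OR true OR true = true
[1.2] false AND false AND true = false
[1] true → false = false
[root] NOT false = true
Overall: true → enrolled

Enrolled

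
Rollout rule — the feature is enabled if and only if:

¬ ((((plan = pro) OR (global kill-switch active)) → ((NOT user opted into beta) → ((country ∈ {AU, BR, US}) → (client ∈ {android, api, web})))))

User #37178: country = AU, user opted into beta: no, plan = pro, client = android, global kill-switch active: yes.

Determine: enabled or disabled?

Disabled

Atomic conditions:
  plan = pro: pro == pro is true
  global kill-switch active: yes → true
  NOT user opted into beta: no → true
  country ∈ {AU, BR, US}: AU is in the set → true
  client ∈ {android, api, web}: android is in the set → true
Combine:
[1.1] true OR true = true
[1.2.2] true → true = true
[1.2] true → true = true
[1] true → true = true
[root] NOT true = false
Overall: false → disabled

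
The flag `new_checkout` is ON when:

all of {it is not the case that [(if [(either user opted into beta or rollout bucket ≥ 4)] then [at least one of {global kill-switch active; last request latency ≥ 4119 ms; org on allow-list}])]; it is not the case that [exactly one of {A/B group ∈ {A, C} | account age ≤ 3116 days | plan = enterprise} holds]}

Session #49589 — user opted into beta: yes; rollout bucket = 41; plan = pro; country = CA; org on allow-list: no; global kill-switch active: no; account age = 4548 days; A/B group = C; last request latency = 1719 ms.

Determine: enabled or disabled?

Disabled

Atomic conditions:
  user opted into beta: yes → true
  rollout bucket ≥ 4: 41 ≥ 4 is true
  global kill-switch active: no → false
  last request latency ≥ 4119 ms: 1719 ≥ 4119 is false
  org on allow-list: no → false
  A/B group ∈ {A, C}: C is in the set → true
  account age ≤ 3116 days: 4548 ≤ 3116 is false
  plan = enterprise: pro == enterprise is false
Combine:
[1.1.1] true OR true = true
[1.1.2] false OR false OR false = false
[1.1] true → false = false
[1] NOT false = true
[2.1] exactly-one(true, false, false) = true
[2] NOT true = false
[root] true AND false = false
Overall: false → disabled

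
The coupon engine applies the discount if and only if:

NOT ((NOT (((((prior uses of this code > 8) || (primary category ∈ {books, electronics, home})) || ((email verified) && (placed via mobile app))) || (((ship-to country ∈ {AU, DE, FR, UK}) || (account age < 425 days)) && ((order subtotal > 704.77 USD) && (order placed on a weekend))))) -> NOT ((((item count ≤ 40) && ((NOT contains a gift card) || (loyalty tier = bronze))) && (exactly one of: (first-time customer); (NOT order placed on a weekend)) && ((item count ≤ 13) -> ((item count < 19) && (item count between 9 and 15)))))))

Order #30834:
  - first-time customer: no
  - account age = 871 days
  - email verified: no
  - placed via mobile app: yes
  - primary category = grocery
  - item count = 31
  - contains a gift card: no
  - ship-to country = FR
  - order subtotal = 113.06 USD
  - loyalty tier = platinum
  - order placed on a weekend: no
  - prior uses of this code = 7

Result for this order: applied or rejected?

Applied

Atomic conditions:
  prior uses of this code > 8: 7 > 8 is false
  primary category ∈ {books, electronics, home}: grocery is not in the set → false
  email verified: no → false
  placed via mobile app: yes → true
  ship-to country ∈ {AU, DE, FR, UK}: FR is in the set → true
  account age < 425 days: 871 < 425 is false
  order subtotal > 704.77 USD: 113.06 > 704.77 is false
  order placed on a weekend: no → false
  item count ≤ 40: 31 ≤ 40 is true
  NOT contains a gift card: no → true
  loyalty tier = bronze: platinum == bronze is false
  first-time customer: no → false
  NOT order placed on a weekend: no → true
  item count ≤ 13: 31 ≤ 13 is false
  item count < 19: 31 < 19 is false
  item count between 9 and 15: 31 in [9, 15] is false
Combine:
[1.1.1.1.1] false OR false = false
[1.1.1.1.2] false AND true = false
[1.1.1.1] false OR false = false
[1.1.1.2.1] true OR false = true
[1.1.1.2.2] false AND false = false
[1.1.1.2] true AND false = false
[1.1.1] false OR false = false
[1.1] NOT false = true
[1.2.1.1.2] true OR false = true
[1.2.1.1] true AND true = true
[1.2.1.2] exactly-one(false, true) = true
[1.2.1.3.2] false AND false = false
[1.2.1.3] false → false (antecedent false ⇒ implication holds) = true
[1.2.1] true AND true AND true = true
[1.2] NOT true = false
[1] true → false = false
[root] NOT false = true
Overall: true → applied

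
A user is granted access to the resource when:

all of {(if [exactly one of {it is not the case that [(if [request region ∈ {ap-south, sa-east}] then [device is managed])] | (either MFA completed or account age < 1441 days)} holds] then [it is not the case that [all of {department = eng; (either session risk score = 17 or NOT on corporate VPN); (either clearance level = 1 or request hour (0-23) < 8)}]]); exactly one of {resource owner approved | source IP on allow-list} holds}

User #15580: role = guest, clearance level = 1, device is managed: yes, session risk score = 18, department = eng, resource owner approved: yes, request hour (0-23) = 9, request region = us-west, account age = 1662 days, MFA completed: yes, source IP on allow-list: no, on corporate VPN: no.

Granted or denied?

Denied

Atomic conditions:
  request region ∈ {ap-south, sa-east}: us-west is not in the set → false
  device is managed: yes → true
  MFA completed: yes → true
  account age < 1441 days: 1662 < 1441 is false
  department = eng: eng == eng is true
  session risk score = 17: 18 == 17 is false
  NOT on corporate VPN: no → true
  clearance level = 1: 1 == 1 is true
  request hour (0-23) < 8: 9 < 8 is false
  resource owner approved: yes → true
  source IP on allow-list: no → false
Combine:
[1.1.1.1] false → true (antecedent false ⇒ implication holds) = true
[1.1.1] NOT true = false
[1.1.2] true OR false = true
[1.1] exactly-one(false, true) = true
[1.2.1.2] false OR true = true
[1.2.1.3] true OR false = true
[1.2.1] true AND true AND true = true
[1.2] NOT true = false
[1] true → false = false
[2] exactly-one(true, false) = true
[root] false AND true = false
Overall: false → denied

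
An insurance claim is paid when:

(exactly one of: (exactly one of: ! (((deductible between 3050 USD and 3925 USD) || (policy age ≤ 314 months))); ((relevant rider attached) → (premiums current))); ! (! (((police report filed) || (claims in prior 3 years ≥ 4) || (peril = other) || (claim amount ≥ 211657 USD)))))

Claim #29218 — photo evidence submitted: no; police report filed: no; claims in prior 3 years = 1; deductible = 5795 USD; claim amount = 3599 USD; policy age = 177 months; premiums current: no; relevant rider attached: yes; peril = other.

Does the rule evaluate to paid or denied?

Paid

Atomic conditions:
  deductible between 3050 USD and 3925 USD: 5795 in [3050, 3925] is false
  policy age ≤ 314 months: 177 ≤ 314 is true
  relevant rider attached: yes → true
  premiums current: no → false
  police report filed: no → false
  claims in prior 3 years ≥ 4: 1 ≥ 4 is false
  peril = other: other == other is true
  claim amount ≥ 211657 USD: 3599 ≥ 211657 is false
Combine:
[1.1.1] false OR true = true
[1.1] NOT true = false
[1.2] true → false = false
[1] exactly-one(false, false) = false
[2.1.1] false OR false OR true OR false = true
[2.1] NOT true = false
[2] NOT false = true
[root] exactly-one(false, true) = true
Overall: true → paid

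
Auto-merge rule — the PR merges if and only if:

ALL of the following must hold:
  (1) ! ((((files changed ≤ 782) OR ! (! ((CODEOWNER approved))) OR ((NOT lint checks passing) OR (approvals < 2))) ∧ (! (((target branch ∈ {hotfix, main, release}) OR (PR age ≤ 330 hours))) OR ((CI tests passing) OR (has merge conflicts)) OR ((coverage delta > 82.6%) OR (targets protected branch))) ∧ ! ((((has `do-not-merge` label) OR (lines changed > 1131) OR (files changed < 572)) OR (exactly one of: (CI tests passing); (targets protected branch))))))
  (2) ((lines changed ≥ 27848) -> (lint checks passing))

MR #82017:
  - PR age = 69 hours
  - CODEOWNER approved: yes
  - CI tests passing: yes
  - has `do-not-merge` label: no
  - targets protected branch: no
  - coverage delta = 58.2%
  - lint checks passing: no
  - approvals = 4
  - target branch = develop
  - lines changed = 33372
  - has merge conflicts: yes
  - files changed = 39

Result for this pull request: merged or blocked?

Atomic conditions:
  files changed ≤ 782: 39 ≤ 782 is true
  CODEOWNER approved: yes → true
  NOT lint checks passing: no → true
  approvals < 2: 4 < 2 is false
  target branch ∈ {hotfix, main, release}: develop is not in the set → false
  PR age ≤ 330 hours: 69 ≤ 330 is true
  CI tests passing: yes → true
  has merge conflicts: yes → true
  coverage delta > 82.6%: 58.2 > 82.6 is false
  targets protected branch: no → false
  has `do-not-merge` label: no → false
  lines changed > 1131: 33372 > 1131 is true
  files changed < 572: 39 < 572 is true
  lines changed ≥ 27848: 33372 ≥ 27848 is true
  lint checks passing: no → false
Combine:
[1.1.1.2.1] NOT true = false
[1.1.1.2] NOT false = true
[1.1.1.3] true OR false = true
[1.1.1] true OR true OR true = true
[1.1.2.1.1] false OR true = true
[1.1.2.1] NOT true = false
[1.1.2.2] true OR true = true
[1.1.2.3] false OR false = false
[1.1.2] false OR true OR false = true
[1.1.3.1.1] false OR true OR true = true
[1.1.3.1.2] exactly-one(true, false) = true
[1.1.3.1] true OR true = true
[1.1.3] NOT true = false
[1.1] true AND true AND false = false
[1] NOT false = true
[2] true → false = false
[root] true AND false = false
Overall: false → blocked

Blocked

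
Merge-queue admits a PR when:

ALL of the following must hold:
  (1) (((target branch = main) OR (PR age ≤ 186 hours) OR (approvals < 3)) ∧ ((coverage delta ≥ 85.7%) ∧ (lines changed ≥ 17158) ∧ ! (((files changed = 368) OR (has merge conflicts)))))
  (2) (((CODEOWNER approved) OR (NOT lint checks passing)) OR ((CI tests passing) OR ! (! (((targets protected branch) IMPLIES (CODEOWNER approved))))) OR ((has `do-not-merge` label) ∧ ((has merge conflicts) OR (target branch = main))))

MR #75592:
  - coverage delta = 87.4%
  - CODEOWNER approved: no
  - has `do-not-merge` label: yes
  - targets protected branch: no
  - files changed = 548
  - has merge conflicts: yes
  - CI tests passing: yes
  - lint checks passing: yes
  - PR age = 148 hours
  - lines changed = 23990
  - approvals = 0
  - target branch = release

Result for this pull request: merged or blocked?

Blocked

Atomic conditions:
  target branch = main: release == main is false
  PR age ≤ 186 hours: 148 ≤ 186 is true
  approvals < 3: 0 < 3 is true
  coverage delta ≥ 85.7%: 87.4 ≥ 85.7 is true
  lines changed ≥ 17158: 23990 ≥ 17158 is true
  files changed = 368: 548 == 368 is false
  has merge conflicts: yes → true
  CODEOWNER approved: no → false
  NOT lint checks passing: yes → false
  CI tests passing: yes → true
  targets protected branch: no → false
  has `do-not-merge` label: yes → true
Combine:
[1.1] false OR true OR true = true
[1.2.3.1] false OR true = true
[1.2.3] NOT true = false
[1.2] true AND true AND false = false
[1] true AND false = false
[2.1] false OR false = false
[2.2.2.1.1] false → false (antecedent false ⇒ implication holds) = true
[2.2.2.1] NOT true = false
[2.2.2] NOT false = true
[2.2] true OR true = true
[2.3.2] true OR false = true
[2.3] true AND true = true
[2] false OR true OR true = true
[root] false AND true = false
Overall: false → blocked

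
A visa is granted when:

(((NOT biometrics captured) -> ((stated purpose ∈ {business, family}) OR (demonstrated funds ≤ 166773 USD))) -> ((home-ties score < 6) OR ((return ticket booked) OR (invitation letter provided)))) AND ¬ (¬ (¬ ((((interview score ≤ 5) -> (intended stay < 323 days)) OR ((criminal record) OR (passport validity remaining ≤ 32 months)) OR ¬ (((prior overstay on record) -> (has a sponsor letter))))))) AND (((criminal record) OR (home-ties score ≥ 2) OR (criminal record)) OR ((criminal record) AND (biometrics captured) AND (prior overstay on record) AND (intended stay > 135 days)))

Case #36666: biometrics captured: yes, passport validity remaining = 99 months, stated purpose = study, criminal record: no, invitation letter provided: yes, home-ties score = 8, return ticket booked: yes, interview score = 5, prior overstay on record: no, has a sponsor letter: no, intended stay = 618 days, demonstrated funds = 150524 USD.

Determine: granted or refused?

Granted

Atomic conditions:
  NOT biometrics captured: yes → false
  stated purpose ∈ {business, family}: study is not in the set → false
  demonstrated funds ≤ 166773 USD: 150524 ≤ 166773 is true
  home-ties score < 6: 8 < 6 is false
  return ticket booked: yes → true
  invitation letter provided: yes → true
  interview score ≤ 5: 5 ≤ 5 is true
  intended stay < 323 days: 618 < 323 is false
  criminal record: no → false
  passport validity remaining ≤ 32 months: 99 ≤ 32 is false
  prior overstay on record: no → false
  has a sponsor letter: no → false
  home-ties score ≥ 2: 8 ≥ 2 is true
  biometrics captured: yes → true
  intended stay > 135 days: 618 > 135 is true
Combine:
[1.1.2] false OR true = true
[1.1] false → true (antecedent false ⇒ implication holds) = true
[1.2.2] true OR true = true
[1.2] false OR true = true
[1] true → true = true
[2.1.1.1.1] true → false = false
[2.1.1.1.2] false OR false = false
[2.1.1.1.3.1] false → false (antecedent false ⇒ implication holds) = true
[2.1.1.1.3] NOT true = false
[2.1.1.1] false OR false OR false = false
[2.1.1] NOT false = true
[2.1] NOT true = false
[2] NOT false = true
[3.1] false OR true OR false = true
[3.2] false AND true AND false AND true = false
[3] true OR false = true
[root] true AND true AND true = true
Overall: true → granted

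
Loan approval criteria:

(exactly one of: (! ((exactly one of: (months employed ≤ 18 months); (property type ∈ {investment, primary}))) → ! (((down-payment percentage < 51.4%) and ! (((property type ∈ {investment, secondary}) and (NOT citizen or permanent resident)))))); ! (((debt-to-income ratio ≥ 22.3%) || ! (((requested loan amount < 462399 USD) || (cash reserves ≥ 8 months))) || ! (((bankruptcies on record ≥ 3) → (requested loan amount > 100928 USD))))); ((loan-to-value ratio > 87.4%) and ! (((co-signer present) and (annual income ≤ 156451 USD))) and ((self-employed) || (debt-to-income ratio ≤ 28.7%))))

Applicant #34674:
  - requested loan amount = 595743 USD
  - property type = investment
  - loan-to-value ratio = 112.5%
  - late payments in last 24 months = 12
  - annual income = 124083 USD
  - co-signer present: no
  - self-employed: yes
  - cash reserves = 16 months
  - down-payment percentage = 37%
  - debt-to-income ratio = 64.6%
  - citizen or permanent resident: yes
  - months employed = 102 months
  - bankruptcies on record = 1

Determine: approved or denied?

Atomic conditions:
  months employed ≤ 18 months: 102 ≤ 18 is false
  property type ∈ {investment, primary}: investment is in the set → true
  down-payment percentage < 51.4%: 37 < 51.4 is true
  property type ∈ {investment, secondary}: investment is in the set → true
  NOT citizen or permanent resident: yes → false
  debt-to-income ratio ≥ 22.3%: 64.6 ≥ 22.3 is true
  requested loan amount < 462399 USD: 595743 < 462399 is false
  cash reserves ≥ 8 months: 16 ≥ 8 is true
  bankruptcies on record ≥ 3: 1 ≥ 3 is false
  requested loan amount > 100928 USD: 595743 > 100928 is true
  loan-to-value ratio > 87.4%: 112.5 > 87.4 is true
  co-signer present: no → false
  annual income ≤ 156451 USD: 124083 ≤ 156451 is true
  self-employed: yes → true
  debt-to-income ratio ≤ 28.7%: 64.6 ≤ 28.7 is false
Combine:
[1.1.1] exactly-one(false, true) = true
[1.1] NOT true = false
[1.2.1.2.1] true AND false = false
[1.2.1.2] NOT false = true
[1.2.1] true AND true = true
[1.2] NOT true = false
[1] false → false (antecedent false ⇒ implication holds) = true
[2.1.2.1] false OR true = true
[2.1.2] NOT true = false
[2.1.3.1] false → true (antecedent false ⇒ implication holds) = true
[2.1.3] NOT true = false
[2.1] true OR false OR false = true
[2] NOT true = false
[3.2.1] false AND true = false
[3.2] NOT false = true
[3.3] true OR false = true
[3] true AND true AND true = true
[root] exactly-one(true, false, true) = false
Overall: false → denied

Denied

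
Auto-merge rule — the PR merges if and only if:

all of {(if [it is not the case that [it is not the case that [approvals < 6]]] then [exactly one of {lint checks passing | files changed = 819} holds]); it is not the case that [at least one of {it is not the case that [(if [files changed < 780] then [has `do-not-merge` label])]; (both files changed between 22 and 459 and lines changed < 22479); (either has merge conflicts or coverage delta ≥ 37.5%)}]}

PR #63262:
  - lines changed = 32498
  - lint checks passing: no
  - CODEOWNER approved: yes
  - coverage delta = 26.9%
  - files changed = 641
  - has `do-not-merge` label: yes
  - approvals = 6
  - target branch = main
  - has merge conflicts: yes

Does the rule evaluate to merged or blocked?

Blocked

Atomic conditions:
  approvals < 6: 6 < 6 is false
  lint checks passing: no → false
  files changed = 819: 641 == 819 is false
  files changed < 780: 641 < 780 is true
  has `do-not-merge` label: yes → true
  files changed between 22 and 459: 641 in [22, 459] is false
  lines changed < 22479: 32498 < 22479 is false
  has merge conflicts: yes → true
  coverage delta ≥ 37.5%: 26.9 ≥ 37.5 is false
Combine:
[1.1.1] NOT false = true
[1.1] NOT true = false
[1.2] exactly-one(false, false) = false
[1] false → false (antecedent false ⇒ implication holds) = true
[2.1.1.1] true → true = true
[2.1.1] NOT true = false
[2.1.2] false AND false = false
[2.1.3] true OR false = true
[2.1] false OR false OR true = true
[2] NOT true = false
[root] true AND false = false
Overall: false → blocked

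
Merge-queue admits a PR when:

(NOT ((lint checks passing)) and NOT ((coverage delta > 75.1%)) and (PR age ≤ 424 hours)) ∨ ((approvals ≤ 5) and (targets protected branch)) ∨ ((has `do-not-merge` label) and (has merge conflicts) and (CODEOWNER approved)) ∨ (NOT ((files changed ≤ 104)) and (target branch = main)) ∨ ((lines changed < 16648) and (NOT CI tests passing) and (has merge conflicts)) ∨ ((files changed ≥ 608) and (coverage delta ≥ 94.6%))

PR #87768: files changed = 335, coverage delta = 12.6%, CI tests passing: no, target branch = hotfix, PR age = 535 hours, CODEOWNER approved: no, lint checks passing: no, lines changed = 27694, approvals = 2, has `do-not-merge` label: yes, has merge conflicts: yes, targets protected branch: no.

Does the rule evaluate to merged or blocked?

Blocked

Atomic conditions:
  lint checks passing: no → false
  coverage delta > 75.1%: 12.6 > 75.1 is false
  PR age ≤ 424 hours: 535 ≤ 424 is false
  approvals ≤ 5: 2 ≤ 5 is true
  targets protected branch: no → false
  has `do-not-merge` label: yes → true
  has merge conflicts: yes → true
  CODEOWNER approved: no → false
  files changed ≤ 104: 335 ≤ 104 is false
  target branch = main: hotfix == main is false
  lines changed < 16648: 27694 < 16648 is false
  NOT CI tests passing: no → true
  files changed ≥ 608: 335 ≥ 608 is false
  coverage delta ≥ 94.6%: 12.6 ≥ 94.6 is false
Combine:
[1.1] NOT false = true
[1.2] NOT false = true
[1] true AND true AND false = false
[2] true AND false = false
[3] true AND true AND false = false
[4.1] NOT false = true
[4] true AND false = false
[5] false AND true AND true = false
[6] false AND false = false
[root] false OR false OR false OR false OR false OR false = false
Overall: false → blocked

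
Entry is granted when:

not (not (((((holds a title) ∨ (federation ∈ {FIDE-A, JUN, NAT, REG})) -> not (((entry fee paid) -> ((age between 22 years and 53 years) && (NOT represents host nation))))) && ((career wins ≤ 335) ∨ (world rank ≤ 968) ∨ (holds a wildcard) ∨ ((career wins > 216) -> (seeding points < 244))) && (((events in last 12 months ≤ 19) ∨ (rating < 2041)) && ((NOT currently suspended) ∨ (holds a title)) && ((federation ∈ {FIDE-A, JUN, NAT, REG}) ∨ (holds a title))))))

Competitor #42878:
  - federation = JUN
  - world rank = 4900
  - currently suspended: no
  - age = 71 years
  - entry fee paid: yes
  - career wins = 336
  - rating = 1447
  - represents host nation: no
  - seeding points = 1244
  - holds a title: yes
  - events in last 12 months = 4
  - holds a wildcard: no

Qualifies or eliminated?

Eliminated

Atomic conditions:
  holds a title: yes → true
  federation ∈ {FIDE-A, JUN, NAT, REG}: JUN is in the set → true
  entry fee paid: yes → true
  age between 22 years and 53 years: 71 in [22, 53] is false
  NOT represents host nation: no → true
  career wins ≤ 335: 336 ≤ 335 is false
  world rank ≤ 968: 4900 ≤ 968 is false
  holds a wildcard: no → false
  career wins > 216: 336 > 216 is true
  seeding points < 244: 1244 < 244 is false
  events in last 12 months ≤ 19: 4 ≤ 19 is true
  rating < 2041: 1447 < 2041 is true
  NOT currently suspended: no → true
Combine:
[1.1.1.1] true OR true = true
[1.1.1.2.1.2] false AND true = false
[1.1.1.2.1] true → false = false
[1.1.1.2] NOT false = true
[1.1.1] true → true = true
[1.1.2.4] true → false = false
[1.1.2] false OR false OR false OR false = false
[1.1.3.1] true OR true = true
[1.1.3.2] true OR true = true
[1.1.3.3] true OR true = true
[1.1.3] true AND true AND true = true
[1.1] true AND false AND true = false
[1] NOT false = true
[root] NOT true = false
Overall: false → eliminated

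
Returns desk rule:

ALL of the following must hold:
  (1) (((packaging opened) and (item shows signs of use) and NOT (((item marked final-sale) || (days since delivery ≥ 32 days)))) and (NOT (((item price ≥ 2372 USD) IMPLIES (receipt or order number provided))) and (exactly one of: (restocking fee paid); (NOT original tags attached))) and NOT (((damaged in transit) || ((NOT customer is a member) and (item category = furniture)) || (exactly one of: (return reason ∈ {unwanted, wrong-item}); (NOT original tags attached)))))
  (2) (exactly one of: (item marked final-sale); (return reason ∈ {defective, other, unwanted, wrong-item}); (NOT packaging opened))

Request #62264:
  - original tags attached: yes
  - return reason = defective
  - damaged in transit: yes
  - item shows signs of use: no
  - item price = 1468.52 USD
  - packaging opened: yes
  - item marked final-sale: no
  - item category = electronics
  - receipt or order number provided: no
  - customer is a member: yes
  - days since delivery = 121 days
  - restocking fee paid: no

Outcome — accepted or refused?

Refused

Atomic conditions:
  packaging opened: yes → true
  item shows signs of use: no → false
  item marked final-sale: no → false
  days since delivery ≥ 32 days: 121 ≥ 32 is true
  item price ≥ 2372 USD: 1468.52 ≥ 2372 is false
  receipt or order number provided: no → false
  restocking fee paid: no → false
  NOT original tags attached: yes → false
  damaged in transit: yes → true
  NOT customer is a member: yes → false
  item category = furniture: electronics == furniture is false
  return reason ∈ {unwanted, wrong-item}: defective is not in the set → false
  return reason ∈ {defective, other, unwanted, wrong-item}: defective is in the set → true
  NOT packaging opened: yes → false
Combine:
[1.1.3.1] false OR true = true
[1.1.3] NOT true = false
[1.1] true AND false AND false = false
[1.2.1.1] false → false (antecedent false ⇒ implication holds) = true
[1.2.1] NOT true = false
[1.2.2] exactly-one(false, false) = false
[1.2] false AND false = false
[1.3.1.2] false AND false = false
[1.3.1.3] exactly-one(false, false) = false
[1.3.1] true OR false OR false = true
[1.3] NOT true = false
[1] false AND false AND false = false
[2] exactly-one(false, true, false) = true
[root] false AND true = false
Overall: false → refused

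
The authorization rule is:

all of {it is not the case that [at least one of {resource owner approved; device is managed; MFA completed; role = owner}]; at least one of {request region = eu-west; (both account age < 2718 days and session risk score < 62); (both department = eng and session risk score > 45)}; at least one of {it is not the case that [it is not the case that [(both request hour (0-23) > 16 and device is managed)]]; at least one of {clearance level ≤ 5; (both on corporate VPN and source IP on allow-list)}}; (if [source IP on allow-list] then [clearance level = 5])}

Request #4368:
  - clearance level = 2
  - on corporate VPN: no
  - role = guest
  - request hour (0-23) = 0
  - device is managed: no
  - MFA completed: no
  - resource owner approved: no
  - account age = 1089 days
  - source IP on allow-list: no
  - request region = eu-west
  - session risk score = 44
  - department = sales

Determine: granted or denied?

Atomic conditions:
  resource owner approved: no → false
  device is managed: no → false
  MFA completed: no → false
  role = owner: guest == owner is false
  request region = eu-west: eu-west == eu-west is true
  account age < 2718 days: 1089 < 2718 is true
  session risk score < 62: 44 < 62 is true
  department = eng: sales == eng is false
  session risk score > 45: 44 > 45 is false
  request hour (0-23) > 16: 0 > 16 is false
  clearance level ≤ 5: 2 ≤ 5 is true
  on corporate VPN: no → false
  source IP on allow-list: no → false
  clearance level = 5: 2 == 5 is false
Combine:
[1.1] false OR false OR false OR false = false
[1] NOT false = true
[2.2] true AND true = true
[2.3] false AND false = false
[2] true OR true OR false = true
[3.1.1.1] false AND false = false
[3.1.1] NOT false = true
[3.1] NOT true = false
[3.2.2] false AND false = false
[3.2] true OR false = true
[3] false OR true = true
[4] false → false (antecedent false ⇒ implication holds) = true
[root] true AND true AND true AND true = true
Overall: true → granted

Granted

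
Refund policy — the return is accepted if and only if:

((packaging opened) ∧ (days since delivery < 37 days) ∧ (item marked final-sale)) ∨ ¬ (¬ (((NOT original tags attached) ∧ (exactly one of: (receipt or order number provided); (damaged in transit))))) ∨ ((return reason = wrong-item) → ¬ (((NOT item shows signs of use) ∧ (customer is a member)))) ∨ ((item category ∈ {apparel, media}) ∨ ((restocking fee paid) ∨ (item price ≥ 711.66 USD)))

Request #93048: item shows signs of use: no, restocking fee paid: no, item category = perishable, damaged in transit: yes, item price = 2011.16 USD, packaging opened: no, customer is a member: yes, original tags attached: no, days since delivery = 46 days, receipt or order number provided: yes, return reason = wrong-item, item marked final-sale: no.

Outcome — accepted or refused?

Atomic conditions:
  packaging opened: no → false
  days since delivery < 37 days: 46 < 37 is false
  item marked final-sale: no → false
  NOT original tags attached: no → true
  receipt or order number provided: yes → true
  damaged in transit: yes → true
  return reason = wrong-item: wrong-item == wrong-item is true
  NOT item shows signs of use: no → true
  customer is a member: yes → true
  item category ∈ {apparel, media}: perishable is not in the set → false
  restocking fee paid: no → false
  item price ≥ 711.66 USD: 2011.16 ≥ 711.66 is true
Combine:
[1] false AND false AND false = false
[2.1.1.2] exactly-one(true, true) = false
[2.1.1] true AND false = false
[2.1] NOT false = true
[2] NOT true = false
[3.2.1] true AND true = true
[3.2] NOT true = false
[3] true → false = false
[4.2] false OR true = true
[4] false OR true = true
[root] false OR false OR false OR true = true
Overall: true → accepted

Accepted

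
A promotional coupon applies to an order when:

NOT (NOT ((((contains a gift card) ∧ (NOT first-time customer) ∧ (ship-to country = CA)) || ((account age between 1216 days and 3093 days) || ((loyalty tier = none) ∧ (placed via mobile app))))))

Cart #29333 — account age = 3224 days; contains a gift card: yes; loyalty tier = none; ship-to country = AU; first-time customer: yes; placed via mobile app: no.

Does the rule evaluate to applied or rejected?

Atomic conditions:
  contains a gift card: yes → true
  NOT first-time customer: yes → false
  ship-to country = CA: AU == CA is false
  account age between 1216 days and 3093 days: 3224 in [1216, 3093] is false
  loyalty tier = none: none == none is true
  placed via mobile app: no → false
Combine:
[1.1.1] true AND false AND false = false
[1.1.2.2] true AND false = false
[1.1.2] false OR false = false
[1.1] false OR false = false
[1] NOT false = true
[root] NOT true = false
Overall: false → rejected

Rejected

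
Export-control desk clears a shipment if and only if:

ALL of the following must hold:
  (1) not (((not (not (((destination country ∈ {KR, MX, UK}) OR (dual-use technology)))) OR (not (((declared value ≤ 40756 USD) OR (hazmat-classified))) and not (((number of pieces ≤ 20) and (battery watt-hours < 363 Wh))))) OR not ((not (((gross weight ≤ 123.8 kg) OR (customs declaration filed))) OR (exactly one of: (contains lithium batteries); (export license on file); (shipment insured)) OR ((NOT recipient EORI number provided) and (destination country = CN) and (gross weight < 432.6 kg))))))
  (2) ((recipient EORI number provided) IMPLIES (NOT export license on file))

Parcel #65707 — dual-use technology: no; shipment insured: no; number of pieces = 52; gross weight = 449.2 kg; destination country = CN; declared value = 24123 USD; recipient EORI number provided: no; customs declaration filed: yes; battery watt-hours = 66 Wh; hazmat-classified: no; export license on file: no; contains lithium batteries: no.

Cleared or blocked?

Atomic conditions:
  destination country ∈ {KR, MX, UK}: CN is not in the set → false
  dual-use technology: no → false
  declared value ≤ 40756 USD: 24123 ≤ 40756 is true
  hazmat-classified: no → false
  number of pieces ≤ 20: 52 ≤ 20 is false
  battery watt-hours < 363 Wh: 66 < 363 is true
  gross weight ≤ 123.8 kg: 449.2 ≤ 123.8 is false
  customs declaration filed: yes → true
  contains lithium batteries: no → false
  export license on file: no → false
  shipment insured: no → false
  NOT recipient EORI number provided: no → true
  destination country = CN: CN == CN is true
  gross weight < 432.6 kg: 449.2 < 432.6 is false
  recipient EORI number provided: no → false
  NOT export license on file: no → true
Combine:
[1.1.1.1.1.1] false OR false = false
[1.1.1.1.1] NOT false = true
[1.1.1.1] NOT true = false
[1.1.1.2.1.1] true OR false = true
[1.1.1.2.1] NOT true = false
[1.1.1.2.2.1] false AND true = false
[1.1.1.2.2] NOT false = true
[1.1.1.2] false AND true = false
[1.1.1] false OR false = false
[1.1.2.1.1.1] false OR true = true
[1.1.2.1.1] NOT true = false
[1.1.2.1.2] exactly-one(false, false, false) = false
[1.1.2.1.3] true AND true AND false = false
[1.1.2.1] false OR false OR false = false
[1.1.2] NOT false = true
[1.1] false OR true = true
[1] NOT true = false
[2] false → true (antecedent false ⇒ implication holds) = true
[root] false AND true = false
Overall: false → blocked

Blocked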